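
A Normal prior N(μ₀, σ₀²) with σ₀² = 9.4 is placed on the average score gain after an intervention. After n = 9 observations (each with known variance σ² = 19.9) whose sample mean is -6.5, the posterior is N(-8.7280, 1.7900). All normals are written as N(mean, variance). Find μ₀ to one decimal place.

μ₀ = -18.2

With known observation variance, the Normal–Normal posterior has precision τ_n = τ₀ + n/σ² and mean μ_n = (τ₀μ₀ + (n/σ²)x̄)/τ_n.
Here τ₀ = 1/9.4 = 0.106383 and τ_data = 9/19.9 = 0.452261, so τ_n = 0.558644.
Rearranging for μ₀: μ₀ = (μ_n·τ_n − τ_data·x̄)/τ₀ = (-8.7280·0.558644 − 0.452261·-6.5) / 0.106383 = -1.936148/0.106383 ≈ -18.2.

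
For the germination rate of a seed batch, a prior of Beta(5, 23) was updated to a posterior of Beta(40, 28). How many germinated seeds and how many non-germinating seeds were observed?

35 germinated seeds and 5 non-germinating seeds

A Beta(a, b) prior with s successes and f failures in binomial data gives a Beta(a+s, b+f) posterior.
Match parameters: s=40−5=35, f=28−23=5.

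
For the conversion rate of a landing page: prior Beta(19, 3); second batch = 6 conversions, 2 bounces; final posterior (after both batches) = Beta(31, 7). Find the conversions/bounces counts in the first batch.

Sequential conjugate updates are equivalent to a single update on the pooled data, so total successes = posterior α − prior α and total failures = posterior β − prior β.
Total across both batches: 31−19=12 conversions, 7−3=4 bounces.
Subtract the second batch: 12−6=6 conversions and 4−2=2 bounces.

6 conversions and 2 bounces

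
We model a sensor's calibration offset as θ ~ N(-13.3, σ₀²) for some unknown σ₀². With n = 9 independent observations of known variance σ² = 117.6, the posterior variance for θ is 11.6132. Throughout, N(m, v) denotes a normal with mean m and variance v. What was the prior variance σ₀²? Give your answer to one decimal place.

σ₀² = 104.4

Posterior precision equals prior precision plus data precision: 1/σ_n² = 1/σ₀² + n/σ².
So 1/σ₀² = 1/11.6132 − 9/117.6 = 0.086109 − 0.076531 = 0.009578.
Hence σ₀² = 1/0.009578 ≈ 104.4.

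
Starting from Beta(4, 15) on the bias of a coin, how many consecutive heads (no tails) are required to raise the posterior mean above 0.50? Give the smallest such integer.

k = 12

After k heads and 0 tails the posterior is Beta(4+k, 15), with mean (4+k)/(4+15+k).
Set (4+k)/(19+k) > 0.50 and solve: k > (0.50·19 − 4)/(1 − 0.50) = 11.000.
The smallest integer exceeding 11.000 is 12.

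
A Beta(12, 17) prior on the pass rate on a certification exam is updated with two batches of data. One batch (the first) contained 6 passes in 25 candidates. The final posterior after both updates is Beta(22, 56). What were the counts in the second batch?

Sequential conjugate updates are equivalent to a single update on the pooled data, so total successes = posterior α − prior α and total failures = posterior β − prior β.
Total across both batches: 22−12=10 passes, 56−17=39 failures.
Subtract the first batch: 10−6=4 passes and 39−19=20 failures.

4 passes and 20 failures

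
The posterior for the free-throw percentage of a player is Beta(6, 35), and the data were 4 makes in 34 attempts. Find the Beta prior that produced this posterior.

Beta(2, 5)

A Beta(α, β) prior with s successes and f failures in binomial data gives a Beta(α+s, β+f) posterior.
Subtract the data counts: 6−4=2, 35−30=5.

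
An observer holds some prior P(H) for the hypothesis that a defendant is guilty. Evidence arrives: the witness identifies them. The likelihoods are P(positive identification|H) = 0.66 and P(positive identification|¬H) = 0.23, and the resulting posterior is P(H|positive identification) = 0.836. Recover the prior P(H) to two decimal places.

Bayes' rule in odds form gives O(H|E) = O(H)·[P(E|H)/P(E|¬H)], hence O(H) = O(H|E)/LR.
Posterior odds = 0.836/(1−0.836) = 5.0976. LR = 0.66/0.23 = 2.8696.
Prior odds = 5.0976/2.8696 = 1.7764, so P(H) = 1.7764/(1+1.7764) ≈ 0.64.

P(H) = 0.64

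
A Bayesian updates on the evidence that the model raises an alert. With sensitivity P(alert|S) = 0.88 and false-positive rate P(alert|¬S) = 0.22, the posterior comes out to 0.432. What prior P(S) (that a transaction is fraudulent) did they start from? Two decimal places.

P(S) = 0.16

Bayes' rule in odds form gives O(S|E) = O(S)·[P(E|S)/P(E|¬S)], hence O(S) = O(S|E)/LR.
Posterior odds = 0.432/(1−0.432) = 0.7606. LR = 0.88/0.22 = 4.0000.
Prior odds = 0.7606/4.0000 = 0.1902, so P(S) = 0.1902/(1+0.1902) ≈ 0.16.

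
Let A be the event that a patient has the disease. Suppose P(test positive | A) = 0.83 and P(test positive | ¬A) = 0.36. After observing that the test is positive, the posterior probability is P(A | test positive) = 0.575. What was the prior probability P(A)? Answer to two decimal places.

P(A) = 0.37

In odds form, posterior odds = prior odds × likelihood ratio, so prior odds = posterior odds ÷ LR.
Posterior odds = 0.575/(1−0.575) = 1.3529. LR = 0.83/0.36 = 2.3056.
Prior odds = 1.3529/2.3056 = 0.5868, so P(A) = 0.5868/(1+0.5868) ≈ 0.37.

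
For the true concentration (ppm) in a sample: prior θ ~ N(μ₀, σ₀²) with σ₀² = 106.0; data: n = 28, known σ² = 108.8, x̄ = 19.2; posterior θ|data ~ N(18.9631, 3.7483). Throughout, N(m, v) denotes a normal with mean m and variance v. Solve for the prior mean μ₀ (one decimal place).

μ₀ = 12.5

With known observation variance, the Normal–Normal posterior has precision τ_n = τ₀ + n/σ² and mean μ_n = (τ₀μ₀ + (n/σ²)x̄)/τ_n.
Here τ₀ = 1/106.0 = 0.009434 and τ_data = 28/108.8 = 0.257353, so τ_n = 0.266787.
Rearranging for μ₀: μ₀ = (μ_n·τ_n − τ_data·x̄)/τ₀ = (18.9631·0.266787 − 0.257353·19.2) / 0.009434 = 0.117931/0.009434 ≈ 12.5.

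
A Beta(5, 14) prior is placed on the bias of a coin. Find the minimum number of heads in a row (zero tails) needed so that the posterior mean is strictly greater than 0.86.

After k heads and 0 tails the posterior is Beta(5+k, 14), with mean (5+k)/(5+14+k).
Set (5+k)/(19+k) > 0.86 and solve: k > (0.86·19 − 5)/(1 − 0.86) = 81.000.
The smallest integer exceeding 81.000 is 82.

k = 82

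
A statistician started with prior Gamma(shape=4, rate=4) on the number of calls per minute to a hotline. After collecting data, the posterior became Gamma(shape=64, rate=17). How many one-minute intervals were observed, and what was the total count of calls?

n = 13 one-minute intervals with total 60 calls

Gamma–Poisson conjugacy: posterior shape = α + Σxᵢ, posterior rate = β + n.
Matching: Σxᵢ = 64 − 4 = 60 and n = 17 − 4 = 13.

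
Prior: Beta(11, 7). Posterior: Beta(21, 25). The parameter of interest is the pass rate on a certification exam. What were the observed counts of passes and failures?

Under Beta–binomial conjugacy the posterior parameters are (α+s, β+f).
Match parameters: s=21−11=10, f=25−7=18.

10 passes and 18 failures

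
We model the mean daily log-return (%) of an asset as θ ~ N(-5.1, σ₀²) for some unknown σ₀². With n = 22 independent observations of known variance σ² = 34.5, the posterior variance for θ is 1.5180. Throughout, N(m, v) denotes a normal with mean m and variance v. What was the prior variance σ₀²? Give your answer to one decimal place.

σ₀² = 47.4

Posterior precision equals prior precision plus data precision: 1/σ_n² = 1/σ₀² + n/σ².
So 1/σ₀² = 1/1.5180 − 22/34.5 = 0.658762 − 0.637681 = 0.021081.
Hence σ₀² = 1/0.021081 ≈ 47.4.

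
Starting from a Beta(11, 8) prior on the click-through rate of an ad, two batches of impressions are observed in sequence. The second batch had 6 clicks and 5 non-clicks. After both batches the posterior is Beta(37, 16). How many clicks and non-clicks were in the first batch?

Sequential conjugate updates are equivalent to a single update on the pooled data, so total successes = posterior α − prior α and total failures = posterior β − prior β.
Total across both batches: 37−11=26 clicks, 16−8=8 non-clicks.
Subtract the second batch: 26−6=20 clicks and 8−5=3 non-clicks.

20 clicks and 3 non-clicks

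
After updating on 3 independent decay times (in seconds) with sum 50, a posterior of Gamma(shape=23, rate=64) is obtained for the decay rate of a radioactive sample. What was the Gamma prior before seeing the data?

For an exponential likelihood with a Gamma(α, β) prior on the rate, n observations with total T give posterior Gamma(α+n, β+T).
So α = 23 − 3 = 20 and β = 64 − 50 = 14.

Gamma(shape=20, rate=14)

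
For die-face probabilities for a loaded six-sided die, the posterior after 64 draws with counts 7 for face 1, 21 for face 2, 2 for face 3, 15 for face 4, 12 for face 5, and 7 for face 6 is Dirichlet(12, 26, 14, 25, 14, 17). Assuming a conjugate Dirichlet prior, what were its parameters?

For a Dirichlet(α) prior with multinomial counts c, the posterior is Dirichlet(α + c) componentwise.
Subtract each count from the matching posterior parameter: 12−7=5, 26−21=5, 14−2=12, 25−15=10, 14−12=2, 17−7=10.

Dirichlet(5, 5, 12, 10, 2, 10)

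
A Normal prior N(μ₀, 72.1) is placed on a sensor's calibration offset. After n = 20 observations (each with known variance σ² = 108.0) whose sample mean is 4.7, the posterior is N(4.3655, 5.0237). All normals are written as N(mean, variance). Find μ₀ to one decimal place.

μ₀ = -0.1

The posterior mean is a precision-weighted average: μ_n = (τ₀μ₀ + τ_data·x̄)/(τ₀+τ_data), with τ₀=1/σ₀² and τ_data=n/σ².
Here τ₀ = 1/72.1 = 0.013870 and τ_data = 20/108.0 = 0.185185, so τ_n = 0.199055.
Rearranging for μ₀: μ₀ = (μ_n·τ_n − τ_data·x̄)/τ₀ = (4.3655·0.199055 − 0.185185·4.7) / 0.013870 = -0.001395/0.013870 ≈ -0.1.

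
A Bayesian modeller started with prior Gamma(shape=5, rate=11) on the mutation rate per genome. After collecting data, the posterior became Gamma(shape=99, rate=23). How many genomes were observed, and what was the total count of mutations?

n = 12 genomes with total 94 mutations

Gamma–Poisson conjugacy: posterior shape = α + Σxᵢ, posterior rate = β + n.
Matching: Σxᵢ = 99 − 5 = 94 and n = 23 − 11 = 12.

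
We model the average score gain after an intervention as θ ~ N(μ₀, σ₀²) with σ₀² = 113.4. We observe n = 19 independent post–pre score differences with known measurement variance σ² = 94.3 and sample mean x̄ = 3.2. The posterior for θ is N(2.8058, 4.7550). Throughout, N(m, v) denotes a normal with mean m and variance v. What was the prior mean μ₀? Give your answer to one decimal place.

The posterior mean is a precision-weighted average: μ_n = (τ₀μ₀ + τ_data·x̄)/(τ₀+τ_data), with τ₀=1/σ₀² and τ_data=n/σ².
Here τ₀ = 1/113.4 = 0.008818 and τ_data = 19/94.3 = 0.201485, so τ_n = 0.210303.
Rearranging for μ₀: μ₀ = (μ_n·τ_n − τ_data·x̄)/τ₀ = (2.8058·0.210303 − 0.201485·3.2) / 0.008818 = -0.054684/0.008818 ≈ -6.2.

μ₀ = -6.2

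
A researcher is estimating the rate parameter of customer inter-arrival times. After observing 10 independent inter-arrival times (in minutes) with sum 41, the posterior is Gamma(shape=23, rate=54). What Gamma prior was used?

Gamma–exponential conjugacy: posterior shape = α + n, posterior rate = β + Σtᵢ.
So α = 23 − 10 = 13 and β = 54 − 41 = 13.

Gamma(shape=13, rate=13)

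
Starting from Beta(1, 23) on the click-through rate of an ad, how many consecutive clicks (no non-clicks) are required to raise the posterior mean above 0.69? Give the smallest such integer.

k = 51

After k clicks and 0 non-clicks the posterior is Beta(1+k, 23), with mean (1+k)/(1+23+k).
Set (1+k)/(24+k) > 0.69 and solve: k > (0.69·24 − 1)/(1 − 0.69) = 50.194.
The smallest integer exceeding 50.194 is 51.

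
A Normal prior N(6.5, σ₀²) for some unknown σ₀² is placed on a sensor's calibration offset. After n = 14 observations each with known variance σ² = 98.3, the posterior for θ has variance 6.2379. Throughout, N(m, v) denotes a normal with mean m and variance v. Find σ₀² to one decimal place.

σ₀² = 55.9

For the Normal–Normal model with known σ², precisions add: τ_n = τ₀ + n/σ².
So 1/σ₀² = 1/6.2379 − 14/98.3 = 0.160310 − 0.142421 = 0.017889.
Hence σ₀² = 1/0.017889 ≈ 55.9.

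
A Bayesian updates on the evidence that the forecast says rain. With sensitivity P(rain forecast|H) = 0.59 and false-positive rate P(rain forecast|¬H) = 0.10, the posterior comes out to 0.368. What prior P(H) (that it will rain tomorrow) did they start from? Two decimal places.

In odds form, posterior odds = prior odds × likelihood ratio, so prior odds = posterior odds ÷ LR.
Posterior odds = 0.368/(1−0.368) = 0.5823. LR = 0.59/0.10 = 5.9000.
Prior odds = 0.5823/5.9000 = 0.0987, so P(H) = 0.0987/(1+0.0987) ≈ 0.09.

P(H) = 0.09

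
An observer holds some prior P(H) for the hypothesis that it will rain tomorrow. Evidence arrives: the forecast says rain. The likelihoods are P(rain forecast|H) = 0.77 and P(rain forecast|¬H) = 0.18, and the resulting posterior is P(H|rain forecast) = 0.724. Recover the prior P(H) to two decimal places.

In odds form, posterior odds = prior odds × likelihood ratio, so prior odds = posterior odds ÷ LR.
Posterior odds = 0.724/(1−0.724) = 2.6232. LR = 0.77/0.18 = 4.2778.
Prior odds = 2.6232/4.2778 = 0.6132, so P(H) = 0.6132/(1+0.6132) ≈ 0.38.

P(H) = 0.38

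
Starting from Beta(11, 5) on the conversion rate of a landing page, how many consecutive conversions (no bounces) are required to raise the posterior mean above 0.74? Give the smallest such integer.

k = 4

After k conversions and 0 bounces the posterior is Beta(11+k, 5), with mean (11+k)/(11+5+k).
Set (11+k)/(16+k) > 0.74 and solve: k > (0.74·16 − 11)/(1 − 0.74) = 3.231.
The smallest integer exceeding 3.231 is 4, and checking k=4: (15)/(20) = 0.7500 > 0.74.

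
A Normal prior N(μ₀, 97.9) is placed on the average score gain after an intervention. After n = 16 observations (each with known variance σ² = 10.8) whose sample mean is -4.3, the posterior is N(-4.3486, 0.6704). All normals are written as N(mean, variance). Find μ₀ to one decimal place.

μ₀ = -11.4

The posterior mean is a precision-weighted average: μ_n = (τ₀μ₀ + τ_data·x̄)/(τ₀+τ_data), with τ₀=1/σ₀² and τ_data=n/σ².
Here τ₀ = 1/97.9 = 0.010215 and τ_data = 16/10.8 = 1.481481, so τ_n = 1.491696.
Rearranging for μ₀: μ₀ = (μ_n·τ_n − τ_data·x̄)/τ₀ = (-4.3486·1.491696 − 1.481481·-4.3) / 0.010215 = -0.116421/0.010215 ≈ -11.4.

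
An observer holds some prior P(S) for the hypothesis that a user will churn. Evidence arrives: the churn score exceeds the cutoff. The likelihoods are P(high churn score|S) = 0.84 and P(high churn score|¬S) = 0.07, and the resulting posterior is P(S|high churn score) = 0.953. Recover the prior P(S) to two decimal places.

Bayes' rule in odds form gives O(S|E) = O(S)·[P(E|S)/P(E|¬S)], hence O(S) = O(S|E)/LR.
Posterior odds = 0.953/(1−0.953) = 20.2766. LR = 0.84/0.07 = 12.0000.
Prior odds = 20.2766/12.0000 = 1.6897, so P(S) = 1.6897/(1+1.6897) ≈ 0.63.

P(S) = 0.63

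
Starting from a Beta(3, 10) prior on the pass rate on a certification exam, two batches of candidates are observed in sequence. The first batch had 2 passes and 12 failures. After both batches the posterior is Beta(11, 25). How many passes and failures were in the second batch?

6 passes and 3 failures

Because Beta–binomial updating is additive in the counts, the combined data contributed (α_post−α_prior, β_post−β_prior) successes and failures.
Total across both batches: 11−3=8 passes, 25−10=15 failures.
Subtract the first batch: 8−2=6 passes and 15−12=3 failures.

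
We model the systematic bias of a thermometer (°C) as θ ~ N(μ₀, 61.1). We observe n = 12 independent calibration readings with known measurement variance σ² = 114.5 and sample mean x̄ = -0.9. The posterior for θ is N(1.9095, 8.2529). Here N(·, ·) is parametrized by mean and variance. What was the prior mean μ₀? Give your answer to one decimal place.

With known observation variance, the Normal–Normal posterior has precision τ_n = τ₀ + n/σ² and mean μ_n = (τ₀μ₀ + (n/σ²)x̄)/τ_n.
Here τ₀ = 1/61.1 = 0.016367 and τ_data = 12/114.5 = 0.104803, so τ_n = 0.121170.
Rearranging for μ₀: μ₀ = (μ_n·τ_n − τ_data·x̄)/τ₀ = (1.9095·0.121170 − 0.104803·-0.9) / 0.016367 = 0.325697/0.016367 ≈ 19.9.

μ₀ = 19.9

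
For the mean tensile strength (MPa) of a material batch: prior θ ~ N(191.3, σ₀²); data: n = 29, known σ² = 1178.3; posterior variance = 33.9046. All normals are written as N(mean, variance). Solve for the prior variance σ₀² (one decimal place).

Posterior precision equals prior precision plus data precision: 1/σ_n² = 1/σ₀² + n/σ².
So 1/σ₀² = 1/33.9046 − 29/1178.3 = 0.029495 − 0.024612 = 0.004883.
Hence σ₀² = 1/0.004883 ≈ 204.8.

σ₀² = 204.8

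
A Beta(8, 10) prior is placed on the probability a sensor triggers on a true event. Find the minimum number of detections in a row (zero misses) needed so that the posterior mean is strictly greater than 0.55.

After k detections and 0 misses the posterior is Beta(8+k, 10), with mean (8+k)/(8+10+k).
Set (8+k)/(18+k) > 0.55 and solve: k > (0.55·18 − 8)/(1 − 0.55) = 4.222.
The smallest integer exceeding 4.222 is 5, and checking k=5: (13)/(23) = 0.5652 > 0.55.

k = 5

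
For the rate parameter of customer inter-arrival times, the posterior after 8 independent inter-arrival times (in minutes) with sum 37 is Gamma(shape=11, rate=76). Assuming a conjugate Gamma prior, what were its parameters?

For an exponential likelihood with a Gamma(α, β) prior on the rate, n observations with total T give posterior Gamma(α+n, β+T).
So α = 11 − 8 = 3 and β = 76 − 37 = 39.

Gamma(shape=3, rate=39)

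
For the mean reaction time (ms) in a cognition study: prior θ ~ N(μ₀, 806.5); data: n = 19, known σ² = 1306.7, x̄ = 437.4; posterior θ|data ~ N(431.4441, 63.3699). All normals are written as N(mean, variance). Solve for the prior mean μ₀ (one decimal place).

μ₀ = 361.6

With known observation variance, the Normal–Normal posterior has precision τ_n = τ₀ + n/σ² and mean μ_n = (τ₀μ₀ + (n/σ²)x̄)/τ_n.
Here τ₀ = 1/806.5 = 0.001240 and τ_data = 19/1306.7 = 0.014540, so τ_n = 0.015780.
Rearranging for μ₀: μ₀ = (μ_n·τ_n − τ_data·x̄)/τ₀ = (431.4441·0.015780 − 0.014540·437.4) / 0.001240 = 0.448392/0.001240 ≈ 361.6.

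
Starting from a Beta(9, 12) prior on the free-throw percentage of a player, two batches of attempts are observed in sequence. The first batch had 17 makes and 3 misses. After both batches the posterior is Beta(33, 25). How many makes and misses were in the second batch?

Sequential conjugate updates are equivalent to a single update on the pooled data, so total successes = posterior α − prior α and total failures = posterior β − prior β.
Total across both batches: 33−9=24 makes, 25−12=13 misses.
Subtract the first batch: 24−17=7 makes and 13−3=10 misses.

7 makes and 10 misses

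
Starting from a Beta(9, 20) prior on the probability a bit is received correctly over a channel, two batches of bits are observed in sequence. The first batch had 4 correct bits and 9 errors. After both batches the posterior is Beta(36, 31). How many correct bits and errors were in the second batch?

23 correct bits and 2 errors

Because Beta–binomial updating is additive in the counts, the combined data contributed (α_post−α_prior, β_post−β_prior) successes and failures.
Total across both batches: 36−9=27 correct bits, 31−20=11 errors.
Subtract the first batch: 27−4=23 correct bits and 11−9=2 errors.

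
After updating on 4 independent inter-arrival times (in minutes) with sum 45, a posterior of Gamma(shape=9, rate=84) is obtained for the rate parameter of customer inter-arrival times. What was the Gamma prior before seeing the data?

Gamma–exponential conjugacy: posterior shape = α + n, posterior rate = β + Σtᵢ.
So α = 9 − 4 = 5 and β = 84 − 45 = 39.

Gamma(shape=5, rate=39)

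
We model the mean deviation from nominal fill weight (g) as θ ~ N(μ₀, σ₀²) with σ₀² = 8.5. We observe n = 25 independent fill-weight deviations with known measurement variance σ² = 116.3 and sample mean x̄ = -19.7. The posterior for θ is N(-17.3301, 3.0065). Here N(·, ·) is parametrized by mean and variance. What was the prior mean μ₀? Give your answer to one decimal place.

The posterior mean is a precision-weighted average: μ_n = (τ₀μ₀ + τ_data·x̄)/(τ₀+τ_data), with τ₀=1/σ₀² and τ_data=n/σ².
Here τ₀ = 1/8.5 = 0.117647 and τ_data = 25/116.3 = 0.214961, so τ_n = 0.332608.
Rearranging for μ₀: μ₀ = (μ_n·τ_n − τ_data·x̄)/τ₀ = (-17.3301·0.332608 − 0.214961·-19.7) / 0.117647 = -1.529398/0.117647 ≈ -13.0.

μ₀ = -13.0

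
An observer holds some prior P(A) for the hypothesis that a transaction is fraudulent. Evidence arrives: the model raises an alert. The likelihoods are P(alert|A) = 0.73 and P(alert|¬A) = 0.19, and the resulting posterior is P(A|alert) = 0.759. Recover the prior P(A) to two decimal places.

Bayes' rule in odds form gives O(A|E) = O(A)·[P(E|A)/P(E|¬A)], hence O(A) = O(A|E)/LR.
Posterior odds = 0.759/(1−0.759) = 3.1494. LR = 0.73/0.19 = 3.8421.
Prior odds = 3.1494/3.8421 = 0.8197, so P(A) = 0.8197/(1+0.8197) ≈ 0.45.

P(A) = 0.45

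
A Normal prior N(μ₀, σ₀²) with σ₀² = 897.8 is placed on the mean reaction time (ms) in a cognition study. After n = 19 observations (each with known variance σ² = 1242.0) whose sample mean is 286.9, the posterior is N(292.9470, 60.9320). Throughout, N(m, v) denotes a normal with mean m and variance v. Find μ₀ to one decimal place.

μ₀ = 376.0

With known observation variance, the Normal–Normal posterior has precision τ_n = τ₀ + n/σ² and mean μ_n = (τ₀μ₀ + (n/σ²)x̄)/τ_n.
Here τ₀ = 1/897.8 = 0.001114 and τ_data = 19/1242.0 = 0.015298, so τ_n = 0.016412.
Rearranging for μ₀: μ₀ = (μ_n·τ_n − τ_data·x̄)/τ₀ = (292.9470·0.016412 − 0.015298·286.9) / 0.001114 = 0.418850/0.001114 ≈ 376.0.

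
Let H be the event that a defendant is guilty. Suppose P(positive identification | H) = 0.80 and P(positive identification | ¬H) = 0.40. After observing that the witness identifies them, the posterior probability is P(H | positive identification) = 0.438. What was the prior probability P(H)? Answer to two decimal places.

P(H) = 0.28

Bayes' rule in odds form gives O(H|E) = O(H)·[P(E|H)/P(E|¬H)], hence O(H) = O(H|E)/LR.
Posterior odds = 0.438/(1−0.438) = 0.7794. LR = 0.80/0.40 = 2.0000.
Prior odds = 0.7794/2.0000 = 0.3897, so P(H) = 0.3897/(1+0.3897) ≈ 0.28.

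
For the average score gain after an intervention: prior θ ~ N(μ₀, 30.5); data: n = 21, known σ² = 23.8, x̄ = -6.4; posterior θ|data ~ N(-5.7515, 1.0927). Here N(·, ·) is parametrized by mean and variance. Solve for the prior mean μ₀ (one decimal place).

μ₀ = 11.7

With known observation variance, the Normal–Normal posterior has precision τ_n = τ₀ + n/σ² and mean μ_n = (τ₀μ₀ + (n/σ²)x̄)/τ_n.
Here τ₀ = 1/30.5 = 0.032787 and τ_data = 21/23.8 = 0.882353, so τ_n = 0.915140.
Rearranging for μ₀: μ₀ = (μ_n·τ_n − τ_data·x̄)/τ₀ = (-5.7515·0.915140 − 0.882353·-6.4) / 0.032787 = 0.383631/0.032787 ≈ 11.7.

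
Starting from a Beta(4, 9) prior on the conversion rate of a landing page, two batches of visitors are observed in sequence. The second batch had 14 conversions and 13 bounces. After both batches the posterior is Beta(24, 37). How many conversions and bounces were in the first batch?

Because Beta–binomial updating is additive in the counts, the combined data contributed (α_post−α_prior, β_post−β_prior) successes and failures.
Total across both batches: 24−4=20 conversions, 37−9=28 bounces.
Subtract the second batch: 20−14=6 conversions and 28−13=15 bounces.

6 conversions and 15 bounces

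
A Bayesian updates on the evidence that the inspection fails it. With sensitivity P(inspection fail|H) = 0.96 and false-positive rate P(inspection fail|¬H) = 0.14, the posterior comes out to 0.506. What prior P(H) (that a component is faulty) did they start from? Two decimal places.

In odds form, posterior odds = prior odds × likelihood ratio, so prior odds = posterior odds ÷ LR.
Posterior odds = 0.506/(1−0.506) = 1.0243. LR = 0.96/0.14 = 6.8571.
Prior odds = 1.0243/6.8571 = 0.1494, so P(H) = 0.1494/(1+0.1494) ≈ 0.13.

P(H) = 0.13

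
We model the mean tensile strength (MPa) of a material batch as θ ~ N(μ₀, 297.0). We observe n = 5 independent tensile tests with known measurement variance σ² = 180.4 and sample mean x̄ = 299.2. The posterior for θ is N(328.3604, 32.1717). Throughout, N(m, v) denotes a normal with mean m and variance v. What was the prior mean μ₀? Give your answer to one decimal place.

μ₀ = 568.4

With known observation variance, the Normal–Normal posterior has precision τ_n = τ₀ + n/σ² and mean μ_n = (τ₀μ₀ + (n/σ²)x̄)/τ_n.
Here τ₀ = 1/297.0 = 0.003367 and τ_data = 5/180.4 = 0.027716, so τ_n = 0.031083.
Rearranging for μ₀: μ₀ = (μ_n·τ_n − τ_data·x̄)/τ₀ = (328.3604·0.031083 − 0.027716·299.2) / 0.003367 = 1.913799/0.003367 ≈ 568.4.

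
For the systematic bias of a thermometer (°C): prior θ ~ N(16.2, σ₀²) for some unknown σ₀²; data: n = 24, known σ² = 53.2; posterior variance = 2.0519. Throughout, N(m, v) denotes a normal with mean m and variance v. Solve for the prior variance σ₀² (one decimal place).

σ₀² = 27.6

For the Normal–Normal model with known σ², precisions add: τ_n = τ₀ + n/σ².
So 1/σ₀² = 1/2.0519 − 24/53.2 = 0.487353 − 0.451128 = 0.036225.
Hence σ₀² = 1/0.036225 ≈ 27.6.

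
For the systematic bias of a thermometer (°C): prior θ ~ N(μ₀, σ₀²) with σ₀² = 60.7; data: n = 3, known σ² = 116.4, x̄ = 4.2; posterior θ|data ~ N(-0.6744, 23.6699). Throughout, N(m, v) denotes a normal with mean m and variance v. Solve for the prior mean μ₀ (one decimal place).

The posterior mean is a precision-weighted average: μ_n = (τ₀μ₀ + τ_data·x̄)/(τ₀+τ_data), with τ₀=1/σ₀² and τ_data=n/σ².
Here τ₀ = 1/60.7 = 0.016474 and τ_data = 3/116.4 = 0.025773, so τ_n = 0.042247.
Rearranging for μ₀: μ₀ = (μ_n·τ_n − τ_data·x̄)/τ₀ = (-0.6744·0.042247 − 0.025773·4.2) / 0.016474 = -0.136738/0.016474 ≈ -8.3.

μ₀ = -8.3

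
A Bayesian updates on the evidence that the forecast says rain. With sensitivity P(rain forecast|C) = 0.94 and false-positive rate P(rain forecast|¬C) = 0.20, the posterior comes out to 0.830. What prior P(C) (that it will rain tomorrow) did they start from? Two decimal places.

Bayes' rule in odds form gives O(C|E) = O(C)·[P(E|C)/P(E|¬C)], hence O(C) = O(C|E)/LR.
Posterior odds = 0.830/(1−0.830) = 4.8824. LR = 0.94/0.20 = 4.7000.
Prior odds = 4.8824/4.7000 = 1.0388, so P(C) = 1.0388/(1+1.0388) ≈ 0.51.

P(C) = 0.51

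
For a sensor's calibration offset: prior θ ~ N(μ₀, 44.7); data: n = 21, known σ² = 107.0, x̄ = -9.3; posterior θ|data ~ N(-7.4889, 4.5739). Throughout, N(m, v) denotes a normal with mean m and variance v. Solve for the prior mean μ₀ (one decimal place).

With known observation variance, the Normal–Normal posterior has precision τ_n = τ₀ + n/σ² and mean μ_n = (τ₀μ₀ + (n/σ²)x̄)/τ_n.
Here τ₀ = 1/44.7 = 0.022371 and τ_data = 21/107.0 = 0.196262, so τ_n = 0.218633.
Rearranging for μ₀: μ₀ = (μ_n·τ_n − τ_data·x̄)/τ₀ = (-7.4889·0.218633 − 0.196262·-9.3) / 0.022371 = 0.187916/0.022371 ≈ 8.4.

μ₀ = 8.4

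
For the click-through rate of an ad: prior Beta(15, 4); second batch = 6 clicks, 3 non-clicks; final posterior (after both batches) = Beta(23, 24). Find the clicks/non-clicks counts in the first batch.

2 clicks and 17 non-clicks

Sequential conjugate updates are equivalent to a single update on the pooled data, so total successes = posterior α − prior α and total failures = posterior β − prior β.
Total across both batches: 23−15=8 clicks, 24−4=20 non-clicks.
Subtract the second batch: 8−6=2 clicks and 20−3=17 non-clicks.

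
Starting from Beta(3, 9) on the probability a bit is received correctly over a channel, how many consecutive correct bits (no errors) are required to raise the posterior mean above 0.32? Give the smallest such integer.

k = 2

After k correct bits and 0 errors the posterior is Beta(3+k, 9), with mean (3+k)/(3+9+k).
Set (3+k)/(12+k) > 0.32 and solve: k > (0.32·12 − 3)/(1 − 0.32) = 1.235.
The smallest integer exceeding 1.235 is 2.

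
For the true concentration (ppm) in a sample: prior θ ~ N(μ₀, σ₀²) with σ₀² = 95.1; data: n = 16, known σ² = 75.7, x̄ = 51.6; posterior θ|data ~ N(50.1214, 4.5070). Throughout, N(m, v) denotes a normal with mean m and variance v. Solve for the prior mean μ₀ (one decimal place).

With known observation variance, the Normal–Normal posterior has precision τ_n = τ₀ + n/σ² and mean μ_n = (τ₀μ₀ + (n/σ²)x̄)/τ_n.
Here τ₀ = 1/95.1 = 0.010515 and τ_data = 16/75.7 = 0.211361, so τ_n = 0.221876.
Rearranging for μ₀: μ₀ = (μ_n·τ_n − τ_data·x̄)/τ₀ = (50.1214·0.221876 − 0.211361·51.6) / 0.010515 = 0.214508/0.010515 ≈ 20.4.

μ₀ = 20.4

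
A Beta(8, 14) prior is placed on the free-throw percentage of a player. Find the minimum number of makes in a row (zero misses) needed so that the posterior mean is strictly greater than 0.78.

k = 42

After k makes and 0 misses the posterior is Beta(8+k, 14), with mean (8+k)/(8+14+k).
Set (8+k)/(22+k) > 0.78 and solve: k > (0.78·22 − 8)/(1 − 0.78) = 41.636.
The smallest integer exceeding 41.636 is 42, and checking k=42: (50)/(64) = 0.7812 > 0.78.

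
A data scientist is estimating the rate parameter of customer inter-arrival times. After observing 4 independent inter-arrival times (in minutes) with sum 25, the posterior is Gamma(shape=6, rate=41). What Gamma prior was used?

For an exponential likelihood with a Gamma(α, β) prior on the rate, n observations with total T give posterior Gamma(α+n, β+T).
So α = 6 − 4 = 2 and β = 41 − 25 = 16.

Gamma(shape=2, rate=16)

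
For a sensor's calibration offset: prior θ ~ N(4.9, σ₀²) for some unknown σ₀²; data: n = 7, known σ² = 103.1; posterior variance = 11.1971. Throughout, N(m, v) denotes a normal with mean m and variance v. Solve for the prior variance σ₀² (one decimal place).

For the Normal–Normal model with known σ², precisions add: τ_n = τ₀ + n/σ².
So 1/σ₀² = 1/11.1971 − 7/103.1 = 0.089309 − 0.067895 = 0.021414.
Hence σ₀² = 1/0.021414 ≈ 46.7.

σ₀² = 46.7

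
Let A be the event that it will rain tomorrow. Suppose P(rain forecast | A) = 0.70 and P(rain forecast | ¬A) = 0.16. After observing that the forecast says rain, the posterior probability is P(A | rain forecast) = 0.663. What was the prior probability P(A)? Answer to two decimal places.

Bayes' rule in odds form gives O(A|E) = O(A)·[P(E|A)/P(E|¬A)], hence O(A) = O(A|E)/LR.
Posterior odds = 0.663/(1−0.663) = 1.9674. LR = 0.70/0.16 = 4.3750.
Prior odds = 1.9674/4.3750 = 0.4497, so P(A) = 0.4497/(1+0.4497) ≈ 0.31.

P(A) = 0.31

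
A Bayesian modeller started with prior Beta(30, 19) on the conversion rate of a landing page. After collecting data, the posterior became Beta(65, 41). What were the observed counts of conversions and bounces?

Beta is conjugate to the binomial likelihood: posterior = Beta(α+s, β+f).
Match parameters: s=65−30=35, f=41−19=22.

35 conversions and 22 bounces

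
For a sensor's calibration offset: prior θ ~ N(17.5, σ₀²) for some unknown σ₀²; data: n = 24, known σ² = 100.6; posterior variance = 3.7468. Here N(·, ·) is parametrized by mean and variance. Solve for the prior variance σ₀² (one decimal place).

For the Normal–Normal model with known σ², precisions add: τ_n = τ₀ + n/σ².
So 1/σ₀² = 1/3.7468 − 24/100.6 = 0.266894 − 0.238569 = 0.028325.
Hence σ₀² = 1/0.028325 ≈ 35.3.

σ₀² = 35.3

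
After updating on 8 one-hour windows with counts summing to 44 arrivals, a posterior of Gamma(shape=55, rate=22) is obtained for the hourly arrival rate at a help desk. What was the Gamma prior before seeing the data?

A Gamma(α, β) prior (rate parametrization) on a Poisson rate with n observations summing to S gives posterior Gamma(α+S, β+n).
So α = 55 − 44 = 11 and β = 22 − 8 = 14.

Gamma(shape=11, rate=14)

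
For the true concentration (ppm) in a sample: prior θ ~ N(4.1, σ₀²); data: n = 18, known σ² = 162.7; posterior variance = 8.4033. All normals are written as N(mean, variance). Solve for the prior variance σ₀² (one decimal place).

σ₀² = 119.5

For the Normal–Normal model with known σ², precisions add: τ_n = τ₀ + n/σ².
So 1/σ₀² = 1/8.4033 − 18/162.7 = 0.119001 − 0.110633 = 0.008368.
Hence σ₀² = 1/0.008368 ≈ 119.5.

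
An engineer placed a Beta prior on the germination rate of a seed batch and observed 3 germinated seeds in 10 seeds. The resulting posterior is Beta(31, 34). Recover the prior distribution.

Under Beta–binomial conjugacy the posterior parameters are (α+s, β+f).
So α = 31 − 3 = 28 and β = 34 − 7 = 27.

Beta(28, 27)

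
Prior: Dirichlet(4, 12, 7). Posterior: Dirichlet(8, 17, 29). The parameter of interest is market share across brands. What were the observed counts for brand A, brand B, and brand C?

counts (4, 5, 22)

For a Dirichlet(α) prior with multinomial counts c, the posterior is Dirichlet(α + c) componentwise.
Counts are posterior − prior componentwise: 8−4=4, 17−12=5, 29−7=22.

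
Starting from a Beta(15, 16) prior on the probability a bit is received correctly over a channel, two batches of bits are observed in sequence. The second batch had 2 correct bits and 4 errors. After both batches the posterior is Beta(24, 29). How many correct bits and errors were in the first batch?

7 correct bits and 9 errors

Because Beta–binomial updating is additive in the counts, the combined data contributed (α_post−α_prior, β_post−β_prior) successes and failures.
Total across both batches: 24−15=9 correct bits, 29−16=13 errors.
Subtract the second batch: 9−2=7 correct bits and 13−4=9 errors.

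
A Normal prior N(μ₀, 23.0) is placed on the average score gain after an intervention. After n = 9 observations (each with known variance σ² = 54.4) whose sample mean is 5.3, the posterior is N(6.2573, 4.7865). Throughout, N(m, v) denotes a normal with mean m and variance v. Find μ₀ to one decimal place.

The posterior mean is a precision-weighted average: μ_n = (τ₀μ₀ + τ_data·x̄)/(τ₀+τ_data), with τ₀=1/σ₀² and τ_data=n/σ².
Here τ₀ = 1/23.0 = 0.043478 and τ_data = 9/54.4 = 0.165441, so τ_n = 0.208919.
Rearranging for μ₀: μ₀ = (μ_n·τ_n − τ_data·x̄)/τ₀ = (6.2573·0.208919 − 0.165441·5.3) / 0.043478 = 0.430432/0.043478 ≈ 9.9.

μ₀ = 9.9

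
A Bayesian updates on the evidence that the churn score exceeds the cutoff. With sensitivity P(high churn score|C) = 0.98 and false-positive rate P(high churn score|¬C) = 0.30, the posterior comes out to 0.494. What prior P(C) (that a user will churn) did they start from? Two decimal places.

Bayes' rule in odds form gives O(C|E) = O(C)·[P(E|C)/P(E|¬C)], hence O(C) = O(C|E)/LR.
Posterior odds = 0.494/(1−0.494) = 0.9763. LR = 0.98/0.30 = 3.2667.
Prior odds = 0.9763/3.2667 = 0.2989, so P(C) = 0.2989/(1+0.2989) ≈ 0.23.

P(C) = 0.23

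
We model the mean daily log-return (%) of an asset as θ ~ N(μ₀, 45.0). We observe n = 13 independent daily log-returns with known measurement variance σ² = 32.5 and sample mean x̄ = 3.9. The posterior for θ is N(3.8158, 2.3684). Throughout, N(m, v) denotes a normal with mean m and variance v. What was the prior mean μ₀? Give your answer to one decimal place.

μ₀ = 2.3

The posterior mean is a precision-weighted average: μ_n = (τ₀μ₀ + τ_data·x̄)/(τ₀+τ_data), with τ₀=1/σ₀² and τ_data=n/σ².
Here τ₀ = 1/45.0 = 0.022222 and τ_data = 13/32.5 = 0.400000, so τ_n = 0.422222.
Rearranging for μ₀: μ₀ = (μ_n·τ_n − τ_data·x̄)/τ₀ = (3.8158·0.422222 − 0.400000·3.9) / 0.022222 = 0.051115/0.022222 ≈ 2.3.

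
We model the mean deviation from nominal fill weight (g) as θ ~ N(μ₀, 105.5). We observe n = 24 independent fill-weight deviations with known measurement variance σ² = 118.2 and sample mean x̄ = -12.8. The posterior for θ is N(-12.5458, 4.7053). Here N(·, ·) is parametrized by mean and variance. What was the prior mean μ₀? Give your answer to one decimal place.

With known observation variance, the Normal–Normal posterior has precision τ_n = τ₀ + n/σ² and mean μ_n = (τ₀μ₀ + (n/σ²)x̄)/τ_n.
Here τ₀ = 1/105.5 = 0.009479 and τ_data = 24/118.2 = 0.203046, so τ_n = 0.212525.
Rearranging for μ₀: μ₀ = (μ_n·τ_n − τ_data·x̄)/τ₀ = (-12.5458·0.212525 − 0.203046·-12.8) / 0.009479 = -0.067307/0.009479 ≈ -7.1.

μ₀ = -7.1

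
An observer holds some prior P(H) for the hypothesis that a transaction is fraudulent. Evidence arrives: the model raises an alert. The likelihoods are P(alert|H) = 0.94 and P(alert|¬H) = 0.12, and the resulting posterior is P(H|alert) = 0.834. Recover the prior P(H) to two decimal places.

P(H) = 0.39

Bayes' rule in odds form gives O(H|E) = O(H)·[P(E|H)/P(E|¬H)], hence O(H) = O(H|E)/LR.
Posterior odds = 0.834/(1−0.834) = 5.0241. LR = 0.94/0.12 = 7.8333.
Prior odds = 5.0241/7.8333 = 0.6414, so P(H) = 0.6414/(1+0.6414) ≈ 0.39.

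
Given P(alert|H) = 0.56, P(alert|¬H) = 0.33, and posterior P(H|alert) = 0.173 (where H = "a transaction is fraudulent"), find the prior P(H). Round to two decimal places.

P(H) = 0.11

In odds form, posterior odds = prior odds × likelihood ratio, so prior odds = posterior odds ÷ LR.
Posterior odds = 0.173/(1−0.173) = 0.2092. LR = 0.56/0.33 = 1.6970.
Prior odds = 0.2092/1.6970 = 0.1233, so P(H) = 0.1233/(1+0.1233) ≈ 0.11.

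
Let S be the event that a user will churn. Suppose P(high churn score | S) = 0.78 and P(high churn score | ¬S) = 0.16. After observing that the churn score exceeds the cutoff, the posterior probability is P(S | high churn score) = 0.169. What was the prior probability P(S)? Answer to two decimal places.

In odds form, posterior odds = prior odds × likelihood ratio, so prior odds = posterior odds ÷ LR.
Posterior odds = 0.169/(1−0.169) = 0.2034. LR = 0.78/0.16 = 4.8750.
Prior odds = 0.2034/4.8750 = 0.0417, so P(S) = 0.0417/(1+0.0417) ≈ 0.04.

P(S) = 0.04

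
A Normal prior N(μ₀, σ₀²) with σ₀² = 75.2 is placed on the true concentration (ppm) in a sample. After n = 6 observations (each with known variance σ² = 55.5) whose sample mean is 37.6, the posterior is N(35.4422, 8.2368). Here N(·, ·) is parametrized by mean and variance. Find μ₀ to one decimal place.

μ₀ = 17.9

With known observation variance, the Normal–Normal posterior has precision τ_n = τ₀ + n/σ² and mean μ_n = (τ₀μ₀ + (n/σ²)x̄)/τ_n.
Here τ₀ = 1/75.2 = 0.013298 and τ_data = 6/55.5 = 0.108108, so τ_n = 0.121406.
Rearranging for μ₀: μ₀ = (μ_n·τ_n − τ_data·x̄)/τ₀ = (35.4422·0.121406 − 0.108108·37.6) / 0.013298 = 0.238035/0.013298 ≈ 17.9.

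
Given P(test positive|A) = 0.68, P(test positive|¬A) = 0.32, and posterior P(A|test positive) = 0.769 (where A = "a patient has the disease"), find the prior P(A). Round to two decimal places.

Bayes' rule in odds form gives O(A|E) = O(A)·[P(E|A)/P(E|¬A)], hence O(A) = O(A|E)/LR.
Posterior odds = 0.769/(1−0.769) = 3.3290. LR = 0.68/0.32 = 2.1250.
Prior odds = 3.3290/2.1250 = 1.5666, so P(A) = 1.5666/(1+1.5666) ≈ 0.61.

P(A) = 0.61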